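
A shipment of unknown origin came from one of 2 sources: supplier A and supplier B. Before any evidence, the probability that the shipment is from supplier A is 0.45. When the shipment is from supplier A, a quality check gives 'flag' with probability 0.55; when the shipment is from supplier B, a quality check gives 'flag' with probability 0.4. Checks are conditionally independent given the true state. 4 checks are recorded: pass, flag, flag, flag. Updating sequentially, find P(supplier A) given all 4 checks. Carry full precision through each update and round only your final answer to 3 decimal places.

0.615

Apply Bayes' rule sequentially, carrying P(supplier A) forward.
After 'pass': P(supplier A) = 0.45·0.4500 / (0.45·0.4500 + 0.6·0.5500) ≈ 0.3803
After 'flag': P(supplier A) = 0.55·0.3803 / (0.55·0.3803 + 0.4·0.6197) ≈ 0.4576
After 'flag': P(supplier A) = 0.55·0.4576 / (0.55·0.4576 + 0.4·0.5424) ≈ 0.5371
After 'flag': P(supplier A) = 0.55·0.5371 / (0.55·0.5371 + 0.4·0.4629) ≈ 0.6147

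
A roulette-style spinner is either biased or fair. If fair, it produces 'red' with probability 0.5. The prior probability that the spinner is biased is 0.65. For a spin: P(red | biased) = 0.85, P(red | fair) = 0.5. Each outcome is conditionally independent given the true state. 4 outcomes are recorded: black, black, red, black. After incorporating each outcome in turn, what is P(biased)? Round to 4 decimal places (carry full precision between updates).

0.0785

After 'black': P(biased) = 0.15·0.6500 / (0.15·0.6500 + 0.5·0.3500) ≈ 0.3578
After 'black': P(biased) = 0.15·0.3578 / (0.15·0.3578 + 0.5·0.6422) ≈ 0.1432
After 'red': P(biased) = 0.85·0.1432 / (0.85·0.1432 + 0.5·0.8568) ≈ 0.2213
After 'black': P(biased) = 0.15·0.2213 / (0.15·0.2213 + 0.5·0.7787) ≈ 0.0785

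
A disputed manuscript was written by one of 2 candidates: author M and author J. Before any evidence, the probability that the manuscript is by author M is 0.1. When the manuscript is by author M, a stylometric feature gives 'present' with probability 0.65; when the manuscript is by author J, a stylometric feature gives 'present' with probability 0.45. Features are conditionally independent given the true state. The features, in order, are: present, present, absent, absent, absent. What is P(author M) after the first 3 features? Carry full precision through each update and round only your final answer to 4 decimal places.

After 'present': P(author M) = 0.65·0.1000 / (0.65·0.1000 + 0.45·0.9000) ≈ 0.1383
After 'present': P(author M) = 0.65·0.1383 / (0.65·0.1383 + 0.45·0.8617) ≈ 0.1882
After 'absent': P(author M) = 0.35·0.1882 / (0.35·0.1882 + 0.55·0.8118) ≈ 0.1286

0.1286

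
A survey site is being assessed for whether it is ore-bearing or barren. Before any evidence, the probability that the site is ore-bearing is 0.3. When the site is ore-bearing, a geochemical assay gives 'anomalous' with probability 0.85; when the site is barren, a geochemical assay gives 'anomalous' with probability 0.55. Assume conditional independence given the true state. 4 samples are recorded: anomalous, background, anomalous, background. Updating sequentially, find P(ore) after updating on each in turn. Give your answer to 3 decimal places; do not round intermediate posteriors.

0.102

Each posterior becomes the prior for the next update.
After 'anomalous': P(ore) = 0.85·0.3000 / (0.85·0.3000 + 0.55·0.7000) ≈ 0.3984
After 'background': P(ore) = 0.15·0.3984 / (0.15·0.3984 + 0.45·0.6016) ≈ 0.1809
After 'anomalous': P(ore) = 0.85·0.1809 / (0.85·0.1809 + 0.55·0.8191) ≈ 0.2544
After 'background': P(ore) = 0.15·0.2544 / (0.15·0.2544 + 0.45·0.7456) ≈ 0.1021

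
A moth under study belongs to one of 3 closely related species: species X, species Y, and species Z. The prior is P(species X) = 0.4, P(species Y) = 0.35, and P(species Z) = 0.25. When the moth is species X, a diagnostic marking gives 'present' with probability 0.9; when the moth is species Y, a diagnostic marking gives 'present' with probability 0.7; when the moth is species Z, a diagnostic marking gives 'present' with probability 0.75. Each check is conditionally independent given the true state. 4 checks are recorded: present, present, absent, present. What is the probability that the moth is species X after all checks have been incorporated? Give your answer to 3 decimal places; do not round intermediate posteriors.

0.319

After 'present': normaliser = 0.9·0.4000 + 0.7·0.3500 + 0.75·0.2500; P(species X) ≈ 0.4543, P(species Y) ≈ 0.3091, P(species Z) ≈ 0.2366
After 'present': normaliser = 0.9·0.4543 + 0.7·0.3091 + 0.75·0.2366; P(species X) ≈ 0.5093, P(species Y) ≈ 0.2696, P(species Z) ≈ 0.2211
After 'absent': normaliser = 0.1·0.5093 + 0.3·0.2696 + 0.25·0.2211; P(species X) ≈ 0.2723, P(species Y) ≈ 0.4323, P(species Z) ≈ 0.2954
After 'present': normaliser = 0.9·0.2723 + 0.7·0.4323 + 0.75·0.2954; P(species X) ≈ 0.3185, P(species Y) ≈ 0.3934, P(species Z) ≈ 0.2880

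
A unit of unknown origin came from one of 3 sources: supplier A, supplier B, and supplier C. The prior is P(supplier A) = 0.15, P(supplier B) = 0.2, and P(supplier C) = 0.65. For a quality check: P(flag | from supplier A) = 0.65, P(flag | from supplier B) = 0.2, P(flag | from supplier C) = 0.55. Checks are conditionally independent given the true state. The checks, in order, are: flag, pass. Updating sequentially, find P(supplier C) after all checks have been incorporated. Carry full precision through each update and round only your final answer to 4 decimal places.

After 'flag': normaliser = 0.65·0.1500 + 0.2·0.2000 + 0.55·0.6500; P(supplier A) ≈ 0.1970, P(supplier B) ≈ 0.0808, P(supplier C) ≈ 0.7222
After 'pass': normaliser = 0.35·0.1970 + 0.8·0.0808 + 0.45·0.7222; P(supplier A) ≈ 0.1503, P(supplier B) ≈ 0.1410, P(supplier C) ≈ 0.7087

0.7087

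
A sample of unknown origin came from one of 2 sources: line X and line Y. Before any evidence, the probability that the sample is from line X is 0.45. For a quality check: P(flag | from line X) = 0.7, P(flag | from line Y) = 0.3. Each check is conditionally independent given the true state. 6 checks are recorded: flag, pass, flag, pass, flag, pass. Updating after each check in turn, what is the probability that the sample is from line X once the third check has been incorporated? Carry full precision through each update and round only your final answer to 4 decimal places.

After 'flag': P(line X) = 0.7·0.4500 / (0.7·0.4500 + 0.3·0.5500) ≈ 0.6562
After 'pass': P(line X) = 0.3·0.6562 / (0.3·0.6562 + 0.7·0.3438) ≈ 0.4500
After 'flag': P(line X) = 0.7·0.4500 / (0.7·0.4500 + 0.3·0.5500) ≈ 0.6562

0.6563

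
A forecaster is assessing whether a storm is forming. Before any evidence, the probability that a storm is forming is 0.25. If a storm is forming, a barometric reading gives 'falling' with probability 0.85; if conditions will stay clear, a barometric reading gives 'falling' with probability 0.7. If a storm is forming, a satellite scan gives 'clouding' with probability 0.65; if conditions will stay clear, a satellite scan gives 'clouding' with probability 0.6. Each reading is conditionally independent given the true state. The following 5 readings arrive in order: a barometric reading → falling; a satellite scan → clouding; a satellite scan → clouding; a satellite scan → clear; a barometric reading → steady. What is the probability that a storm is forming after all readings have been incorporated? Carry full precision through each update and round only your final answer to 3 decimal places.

0.172

After a barometric reading='falling': P(storm) = 0.85·0.2500 / (0.85·0.2500 + 0.7·0.7500) ≈ 0.2881
After a satellite scan='clouding': P(storm) = 0.65·0.2881 / (0.65·0.2881 + 0.6·0.7119) ≈ 0.3048
After a satellite scan='clouding': P(storm) = 0.65·0.3048 / (0.65·0.3048 + 0.6·0.6952) ≈ 0.3220
After a satellite scan='clear': P(storm) = 0.35·0.3220 / (0.35·0.3220 + 0.4·0.6780) ≈ 0.2936
After a barometric reading='steady': P(storm) = 0.15·0.2936 / (0.15·0.2936 + 0.3·0.7064) ≈ 0.1721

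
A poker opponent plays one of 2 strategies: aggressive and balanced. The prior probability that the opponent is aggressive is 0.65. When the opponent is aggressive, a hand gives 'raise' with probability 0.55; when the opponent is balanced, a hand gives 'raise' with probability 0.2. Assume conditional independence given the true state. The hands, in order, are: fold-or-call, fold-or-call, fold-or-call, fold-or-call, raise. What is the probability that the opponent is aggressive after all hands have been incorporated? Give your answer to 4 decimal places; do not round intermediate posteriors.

0.3383

Apply Bayes' rule sequentially, carrying P(aggressive) forward.
After 'fold-or-call': P(aggressive) = 0.45·0.6500 / (0.45·0.6500 + 0.8·0.3500) ≈ 0.5109
After 'fold-or-call': P(aggressive) = 0.45·0.5109 / (0.45·0.5109 + 0.8·0.4891) ≈ 0.3701
After 'fold-or-call': P(aggressive) = 0.45·0.3701 / (0.45·0.3701 + 0.8·0.6299) ≈ 0.2484
After 'fold-or-call': P(aggressive) = 0.45·0.2484 / (0.45·0.2484 + 0.8·0.7516) ≈ 0.1568
After 'raise': P(aggressive) = 0.55·0.1568 / (0.55·0.1568 + 0.2·0.8432) ≈ 0.3383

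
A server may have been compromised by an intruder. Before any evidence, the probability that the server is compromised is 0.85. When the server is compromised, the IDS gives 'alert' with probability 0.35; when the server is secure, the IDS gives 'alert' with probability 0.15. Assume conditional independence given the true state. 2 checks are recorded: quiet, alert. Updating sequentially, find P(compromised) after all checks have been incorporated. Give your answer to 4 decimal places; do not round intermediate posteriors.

After 'quiet': P(compromised) = 0.65·0.8500 / (0.65·0.8500 + 0.85·0.1500) ≈ 0.8125
After 'alert': P(compromised) = 0.35·0.8125 / (0.35·0.8125 + 0.15·0.1875) ≈ 0.9100

0.9100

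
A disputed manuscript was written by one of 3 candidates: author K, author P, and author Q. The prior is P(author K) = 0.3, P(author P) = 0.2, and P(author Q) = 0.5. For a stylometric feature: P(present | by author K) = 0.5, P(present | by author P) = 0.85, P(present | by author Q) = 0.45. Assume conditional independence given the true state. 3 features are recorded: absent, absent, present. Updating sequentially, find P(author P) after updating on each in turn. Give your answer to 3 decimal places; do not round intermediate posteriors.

0.035

After 'absent': normaliser = 0.5·0.3000 + 0.15·0.2000 + 0.55·0.5000; P(author K) ≈ 0.3297, P(author P) ≈ 0.0659, P(author Q) ≈ 0.6044
After 'absent': normaliser = 0.5·0.3297 + 0.15·0.0659 + 0.55·0.6044; P(author K) ≈ 0.3250, P(author P) ≈ 0.0195, P(author Q) ≈ 0.6555
After 'present': normaliser = 0.5·0.3250 + 0.85·0.0195 + 0.45·0.6555; P(author K) ≈ 0.3428, P(author P) ≈ 0.0350, P(author Q) ≈ 0.6222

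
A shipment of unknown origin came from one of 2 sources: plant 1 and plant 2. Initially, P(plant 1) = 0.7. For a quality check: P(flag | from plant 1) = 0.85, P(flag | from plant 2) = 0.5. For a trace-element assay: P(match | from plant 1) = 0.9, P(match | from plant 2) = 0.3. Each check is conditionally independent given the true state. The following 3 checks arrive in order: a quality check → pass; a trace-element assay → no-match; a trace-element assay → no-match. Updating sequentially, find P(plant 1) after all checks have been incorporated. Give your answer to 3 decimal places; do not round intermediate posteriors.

After a quality check='pass': P(plant 1) = 0.15·0.7000 / (0.15·0.7000 + 0.5·0.3000) ≈ 0.4118
After a trace-element assay='no-match': P(plant 1) = 0.1·0.4118 / (0.1·0.4118 + 0.7·0.5882) ≈ 0.0909
After a trace-element assay='no-match': P(plant 1) = 0.1·0.0909 / (0.1·0.0909 + 0.7·0.9091) ≈ 0.0141

0.014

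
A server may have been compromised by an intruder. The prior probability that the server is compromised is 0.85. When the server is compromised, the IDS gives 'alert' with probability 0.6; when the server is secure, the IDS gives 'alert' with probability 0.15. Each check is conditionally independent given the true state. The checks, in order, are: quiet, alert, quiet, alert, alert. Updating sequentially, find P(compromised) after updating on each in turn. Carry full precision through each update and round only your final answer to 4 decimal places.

0.9877

After 'quiet': P(compromised) = 0.4·0.8500 / (0.4·0.8500 + 0.85·0.1500) ≈ 0.7273
After 'alert': P(compromised) = 0.6·0.7273 / (0.6·0.7273 + 0.15·0.2727) ≈ 0.9143
After 'quiet': P(compromised) = 0.4·0.9143 / (0.4·0.9143 + 0.85·0.0857) ≈ 0.8339
After 'alert': P(compromised) = 0.6·0.8339 / (0.6·0.8339 + 0.15·0.1661) ≈ 0.9526
After 'alert': P(compromised) = 0.6·0.9526 / (0.6·0.9526 + 0.15·0.0474) ≈ 0.9877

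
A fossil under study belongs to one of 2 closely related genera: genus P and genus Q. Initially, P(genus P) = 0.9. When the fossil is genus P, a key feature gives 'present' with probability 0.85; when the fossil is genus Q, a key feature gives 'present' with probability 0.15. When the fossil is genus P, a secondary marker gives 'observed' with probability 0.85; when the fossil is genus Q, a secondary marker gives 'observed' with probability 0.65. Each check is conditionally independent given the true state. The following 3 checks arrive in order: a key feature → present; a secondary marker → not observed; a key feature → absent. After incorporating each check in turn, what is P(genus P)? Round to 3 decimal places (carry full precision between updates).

After a key feature='present': P(genus P) = 0.85·0.9000 / (0.85·0.9000 + 0.15·0.1000) ≈ 0.9808
After a secondary marker='not observed': P(genus P) = 0.15·0.9808 / (0.15·0.9808 + 0.35·0.0192) ≈ 0.9563
After a key feature='absent': P(genus P) = 0.15·0.9563 / (0.15·0.9563 + 0.85·0.0437) ≈ 0.7941

0.794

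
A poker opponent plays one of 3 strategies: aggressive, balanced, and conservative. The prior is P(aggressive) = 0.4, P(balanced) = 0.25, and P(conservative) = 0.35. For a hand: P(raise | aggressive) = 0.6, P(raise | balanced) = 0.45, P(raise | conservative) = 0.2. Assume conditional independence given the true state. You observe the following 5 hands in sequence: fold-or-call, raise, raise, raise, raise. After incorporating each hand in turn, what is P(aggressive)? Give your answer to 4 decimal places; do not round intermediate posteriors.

After 'fold-or-call': normaliser = 0.4·0.4000 + 0.55·0.2500 + 0.8·0.3500; P(aggressive) ≈ 0.2771, P(balanced) ≈ 0.2381, P(conservative) ≈ 0.4848
After 'raise': normaliser = 0.6·0.2771 + 0.45·0.2381 + 0.2·0.4848; P(aggressive) ≈ 0.4489, P(balanced) ≈ 0.2893, P(conservative) ≈ 0.2618
After 'raise': normaliser = 0.6·0.4489 + 0.45·0.2893 + 0.2·0.2618; P(aggressive) ≈ 0.5960, P(balanced) ≈ 0.2881, P(conservative) ≈ 0.1159
After 'raise': normaliser = 0.6·0.5960 + 0.45·0.2881 + 0.2·0.1159; P(aggressive) ≈ 0.7006, P(balanced) ≈ 0.2540, P(conservative) ≈ 0.0454
After 'raise': normaliser = 0.6·0.7006 + 0.45·0.2540 + 0.2·0.0454; P(aggressive) ≈ 0.7731, P(balanced) ≈ 0.2102, P(conservative) ≈ 0.0167

0.7731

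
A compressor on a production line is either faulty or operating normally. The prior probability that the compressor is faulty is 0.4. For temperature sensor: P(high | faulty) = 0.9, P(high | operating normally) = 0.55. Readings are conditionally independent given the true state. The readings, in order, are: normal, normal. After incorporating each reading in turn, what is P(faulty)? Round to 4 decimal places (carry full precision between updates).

Each posterior becomes the prior for the next update.
After 'normal': P(faulty) = 0.1·0.4000 / (0.1·0.4000 + 0.45·0.6000) ≈ 0.1290
After 'normal': P(faulty) = 0.1·0.1290 / (0.1·0.1290 + 0.45·0.8710) ≈ 0.0319

0.0319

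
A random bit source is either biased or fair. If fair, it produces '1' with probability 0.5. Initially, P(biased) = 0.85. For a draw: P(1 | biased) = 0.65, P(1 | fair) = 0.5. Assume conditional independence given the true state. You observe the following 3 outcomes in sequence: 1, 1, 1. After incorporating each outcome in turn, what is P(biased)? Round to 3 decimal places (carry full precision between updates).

0.926

Each posterior becomes the prior for the next update.
After '1': P(biased) = 0.65·0.8500 / (0.65·0.8500 + 0.5·0.1500) ≈ 0.8805
After '1': P(biased) = 0.65·0.8805 / (0.65·0.8805 + 0.5·0.1195) ≈ 0.9055
After '1': P(biased) = 0.65·0.9055 / (0.65·0.9055 + 0.5·0.0945) ≈ 0.9256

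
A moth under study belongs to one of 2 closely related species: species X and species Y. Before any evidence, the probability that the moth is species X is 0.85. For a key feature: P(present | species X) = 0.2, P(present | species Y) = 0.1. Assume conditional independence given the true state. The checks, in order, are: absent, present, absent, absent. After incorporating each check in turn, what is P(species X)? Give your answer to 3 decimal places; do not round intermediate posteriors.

0.888

After 'absent': P(species X) = 0.8·0.8500 / (0.8·0.8500 + 0.9·0.1500) ≈ 0.8344
After 'present': P(species X) = 0.2·0.8344 / (0.2·0.8344 + 0.1·0.1656) ≈ 0.9097
After 'absent': P(species X) = 0.8·0.9097 / (0.8·0.9097 + 0.9·0.0903) ≈ 0.8995
After 'absent': P(species X) = 0.8·0.8995 / (0.8·0.8995 + 0.9·0.1005) ≈ 0.8884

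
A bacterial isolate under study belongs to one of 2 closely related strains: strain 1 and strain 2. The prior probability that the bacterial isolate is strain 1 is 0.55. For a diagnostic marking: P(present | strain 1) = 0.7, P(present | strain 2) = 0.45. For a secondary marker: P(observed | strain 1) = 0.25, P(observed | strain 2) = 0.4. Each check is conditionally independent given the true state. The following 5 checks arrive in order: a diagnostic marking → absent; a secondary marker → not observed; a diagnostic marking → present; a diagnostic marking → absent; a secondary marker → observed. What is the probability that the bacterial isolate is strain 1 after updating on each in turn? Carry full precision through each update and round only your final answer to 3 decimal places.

0.306

After a diagnostic marking='absent': P(strain 1) = 0.3·0.5500 / (0.3·0.5500 + 0.55·0.4500) ≈ 0.4000
After a secondary marker='not observed': P(strain 1) = 0.75·0.4000 / (0.75·0.4000 + 0.6·0.6000) ≈ 0.4545
After a diagnostic marking='present': P(strain 1) = 0.7·0.4545 / (0.7·0.4545 + 0.45·0.5455) ≈ 0.5645
After a diagnostic marking='absent': P(strain 1) = 0.3·0.5645 / (0.3·0.5645 + 0.55·0.4355) ≈ 0.4142
After a secondary marker='observed': P(strain 1) = 0.25·0.4142 / (0.25·0.4142 + 0.4·0.5858) ≈ 0.3065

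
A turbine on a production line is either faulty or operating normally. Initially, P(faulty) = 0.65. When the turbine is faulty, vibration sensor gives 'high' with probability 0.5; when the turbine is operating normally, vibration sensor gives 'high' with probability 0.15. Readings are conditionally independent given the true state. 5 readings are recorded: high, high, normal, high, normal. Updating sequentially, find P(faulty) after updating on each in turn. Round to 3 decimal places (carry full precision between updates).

0.960

After 'high': P(faulty) = 0.5·0.6500 / (0.5·0.6500 + 0.15·0.3500) ≈ 0.8609
After 'high': P(faulty) = 0.5·0.8609 / (0.5·0.8609 + 0.15·0.1391) ≈ 0.9538
After 'normal': P(faulty) = 0.5·0.9538 / (0.5·0.9538 + 0.85·0.0462) ≈ 0.9239
After 'high': P(faulty) = 0.5·0.9239 / (0.5·0.9239 + 0.15·0.0761) ≈ 0.9759
After 'normal': P(faulty) = 0.5·0.9759 / (0.5·0.9759 + 0.85·0.0241) ≈ 0.9597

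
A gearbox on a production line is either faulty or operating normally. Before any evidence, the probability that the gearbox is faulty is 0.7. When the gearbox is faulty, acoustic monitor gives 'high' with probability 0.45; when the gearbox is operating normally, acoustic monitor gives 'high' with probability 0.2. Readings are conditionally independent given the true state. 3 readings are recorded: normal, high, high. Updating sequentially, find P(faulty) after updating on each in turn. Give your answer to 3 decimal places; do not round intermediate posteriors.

0.890

Each posterior becomes the prior for the next update.
After 'normal': P(faulty) = 0.55·0.7000 / (0.55·0.7000 + 0.8·0.3000) ≈ 0.6160
After 'high': P(faulty) = 0.45·0.6160 / (0.45·0.6160 + 0.2·0.3840) ≈ 0.7831
After 'high': P(faulty) = 0.45·0.7831 / (0.45·0.7831 + 0.2·0.2169) ≈ 0.8904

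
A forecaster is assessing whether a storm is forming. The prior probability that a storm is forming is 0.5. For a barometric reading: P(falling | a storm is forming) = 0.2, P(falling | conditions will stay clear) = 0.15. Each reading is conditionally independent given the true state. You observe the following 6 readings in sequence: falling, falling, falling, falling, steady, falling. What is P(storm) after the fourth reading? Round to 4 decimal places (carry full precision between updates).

After 'falling': P(storm) = 0.2·0.5000 / (0.2·0.5000 + 0.15·0.5000) ≈ 0.5714
After 'falling': P(storm) = 0.2·0.5714 / (0.2·0.5714 + 0.15·0.4286) ≈ 0.6400
After 'falling': P(storm) = 0.2·0.6400 / (0.2·0.6400 + 0.15·0.3600) ≈ 0.7033
After 'falling': P(storm) = 0.2·0.7033 / (0.2·0.7033 + 0.15·0.2967) ≈ 0.7596

0.7596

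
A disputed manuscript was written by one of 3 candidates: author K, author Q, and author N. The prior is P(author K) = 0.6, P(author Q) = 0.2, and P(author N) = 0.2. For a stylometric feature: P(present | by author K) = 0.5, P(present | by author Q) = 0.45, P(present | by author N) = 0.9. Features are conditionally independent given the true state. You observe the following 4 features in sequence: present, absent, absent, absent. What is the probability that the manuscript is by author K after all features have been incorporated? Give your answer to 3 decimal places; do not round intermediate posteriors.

0.712

Each posterior becomes the prior for the next update.
After 'present': normaliser = 0.5·0.6000 + 0.45·0.2000 + 0.9·0.2000; P(author K) ≈ 0.5263, P(author Q) ≈ 0.1579, P(author N) ≈ 0.3158
After 'absent': normaliser = 0.5·0.5263 + 0.55·0.1579 + 0.1·0.3158; P(author K) ≈ 0.6897, P(author Q) ≈ 0.2276, P(author N) ≈ 0.0828
After 'absent': normaliser = 0.5·0.6897 + 0.55·0.2276 + 0.1·0.0828; P(author K) ≈ 0.7210, P(author Q) ≈ 0.2617, P(author N) ≈ 0.0173
After 'absent': normaliser = 0.5·0.7210 + 0.55·0.2617 + 0.1·0.0173; P(author K) ≈ 0.7122, P(author Q) ≈ 0.2844, P(author N) ≈ 0.0034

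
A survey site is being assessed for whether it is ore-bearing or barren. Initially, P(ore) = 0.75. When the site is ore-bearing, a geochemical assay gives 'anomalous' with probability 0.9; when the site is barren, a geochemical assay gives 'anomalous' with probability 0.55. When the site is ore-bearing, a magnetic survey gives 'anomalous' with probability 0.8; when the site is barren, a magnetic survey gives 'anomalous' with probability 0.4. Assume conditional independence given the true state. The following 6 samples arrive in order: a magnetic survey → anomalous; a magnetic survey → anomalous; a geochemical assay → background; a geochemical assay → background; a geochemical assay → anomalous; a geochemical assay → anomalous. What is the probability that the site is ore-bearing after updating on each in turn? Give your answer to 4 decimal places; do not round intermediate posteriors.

After a magnetic survey='anomalous': P(ore) = 0.8·0.7500 / (0.8·0.7500 + 0.4·0.2500) ≈ 0.8571
After a magnetic survey='anomalous': P(ore) = 0.8·0.8571 / (0.8·0.8571 + 0.4·0.1429) ≈ 0.9231
After a geochemical assay='background': P(ore) = 0.1·0.9231 / (0.1·0.9231 + 0.45·0.0769) ≈ 0.7273
After a geochemical assay='background': P(ore) = 0.1·0.7273 / (0.1·0.7273 + 0.45·0.2727) ≈ 0.3721
After a geochemical assay='anomalous': P(ore) = 0.9·0.3721 / (0.9·0.3721 + 0.55·0.6279) ≈ 0.4923
After a geochemical assay='anomalous': P(ore) = 0.9·0.4923 / (0.9·0.4923 + 0.55·0.5077) ≈ 0.6134

0.6134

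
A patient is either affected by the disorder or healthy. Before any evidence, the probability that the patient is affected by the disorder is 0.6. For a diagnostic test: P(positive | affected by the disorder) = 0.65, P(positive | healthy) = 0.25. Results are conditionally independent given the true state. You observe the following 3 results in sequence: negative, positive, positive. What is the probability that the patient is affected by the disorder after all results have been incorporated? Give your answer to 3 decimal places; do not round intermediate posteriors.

After 'negative': P(affected) = 0.35·0.6000 / (0.35·0.6000 + 0.75·0.4000) ≈ 0.4118
After 'positive': P(affected) = 0.65·0.4118 / (0.65·0.4118 + 0.25·0.5882) ≈ 0.6454
After 'positive': P(affected) = 0.65·0.6454 / (0.65·0.6454 + 0.25·0.3546) ≈ 0.8255

0.826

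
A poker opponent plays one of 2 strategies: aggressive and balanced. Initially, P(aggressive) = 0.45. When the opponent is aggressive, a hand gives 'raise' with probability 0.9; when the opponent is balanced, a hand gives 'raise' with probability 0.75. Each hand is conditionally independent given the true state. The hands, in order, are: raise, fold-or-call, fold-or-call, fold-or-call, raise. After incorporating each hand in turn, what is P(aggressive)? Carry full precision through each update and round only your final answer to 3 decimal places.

Each posterior becomes the prior for the next update.
After 'raise': P(aggressive) = 0.9·0.4500 / (0.9·0.4500 + 0.75·0.5500) ≈ 0.4954
After 'fold-or-call': P(aggressive) = 0.1·0.4954 / (0.1·0.4954 + 0.25·0.5046) ≈ 0.2820
After 'fold-or-call': P(aggressive) = 0.1·0.2820 / (0.1·0.2820 + 0.25·0.7180) ≈ 0.1358
After 'fold-or-call': P(aggressive) = 0.1·0.1358 / (0.1·0.1358 + 0.25·0.8642) ≈ 0.0591
After 'raise': P(aggressive) = 0.9·0.0591 / (0.9·0.0591 + 0.75·0.9409) ≈ 0.0701

0.070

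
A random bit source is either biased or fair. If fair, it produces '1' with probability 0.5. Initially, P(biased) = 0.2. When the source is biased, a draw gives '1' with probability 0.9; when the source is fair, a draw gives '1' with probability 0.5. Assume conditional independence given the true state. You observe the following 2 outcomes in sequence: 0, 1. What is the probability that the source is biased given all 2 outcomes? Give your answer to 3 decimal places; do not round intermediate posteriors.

0.083

After '0': P(biased) = 0.1·0.2000 / (0.1·0.2000 + 0.5·0.8000) ≈ 0.0476
After '1': P(biased) = 0.9·0.0476 / (0.9·0.0476 + 0.5·0.9524) ≈ 0.0826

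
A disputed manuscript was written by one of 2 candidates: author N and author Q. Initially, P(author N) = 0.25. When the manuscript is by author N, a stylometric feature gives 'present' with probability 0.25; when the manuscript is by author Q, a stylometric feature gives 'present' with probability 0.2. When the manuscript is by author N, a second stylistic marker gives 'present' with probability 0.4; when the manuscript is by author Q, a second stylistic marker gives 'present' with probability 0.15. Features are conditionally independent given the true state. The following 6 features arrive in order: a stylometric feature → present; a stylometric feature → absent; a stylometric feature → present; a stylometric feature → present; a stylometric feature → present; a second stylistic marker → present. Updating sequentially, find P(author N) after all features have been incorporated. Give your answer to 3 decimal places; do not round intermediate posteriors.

Each posterior becomes the prior for the next update.
After a stylometric feature='present': P(author N) = 0.25·0.2500 / (0.25·0.2500 + 0.2·0.7500) ≈ 0.2941
After a stylometric feature='absent': P(author N) = 0.75·0.2941 / (0.75·0.2941 + 0.8·0.7059) ≈ 0.2809
After a stylometric feature='present': P(author N) = 0.25·0.2809 / (0.25·0.2809 + 0.2·0.7191) ≈ 0.3281
After a stylometric feature='present': P(author N) = 0.25·0.3281 / (0.25·0.3281 + 0.2·0.6719) ≈ 0.3790
After a stylometric feature='present': P(author N) = 0.25·0.3790 / (0.25·0.3790 + 0.2·0.6210) ≈ 0.4328
After a second stylistic marker='present': P(author N) = 0.4·0.4328 / (0.4·0.4328 + 0.15·0.5672) ≈ 0.6705

0.670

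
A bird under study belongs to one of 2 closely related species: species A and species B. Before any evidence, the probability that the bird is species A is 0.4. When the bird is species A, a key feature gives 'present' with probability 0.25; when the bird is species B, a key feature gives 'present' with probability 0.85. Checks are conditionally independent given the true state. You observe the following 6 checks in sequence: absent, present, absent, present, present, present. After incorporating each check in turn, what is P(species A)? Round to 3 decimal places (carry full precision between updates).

0.111

Each posterior becomes the prior for the next update.
After 'absent': P(species A) = 0.75·0.4000 / (0.75·0.4000 + 0.15·0.6000) ≈ 0.7692
After 'present': P(species A) = 0.25·0.7692 / (0.25·0.7692 + 0.85·0.2308) ≈ 0.4950
After 'absent': P(species A) = 0.75·0.4950 / (0.75·0.4950 + 0.15·0.5050) ≈ 0.8306
After 'present': P(species A) = 0.25·0.8306 / (0.25·0.8306 + 0.85·0.1694) ≈ 0.5905
After 'present': P(species A) = 0.25·0.5905 / (0.25·0.5905 + 0.85·0.4095) ≈ 0.2978
After 'present': P(species A) = 0.25·0.2978 / (0.25·0.2978 + 0.85·0.7022) ≈ 0.1109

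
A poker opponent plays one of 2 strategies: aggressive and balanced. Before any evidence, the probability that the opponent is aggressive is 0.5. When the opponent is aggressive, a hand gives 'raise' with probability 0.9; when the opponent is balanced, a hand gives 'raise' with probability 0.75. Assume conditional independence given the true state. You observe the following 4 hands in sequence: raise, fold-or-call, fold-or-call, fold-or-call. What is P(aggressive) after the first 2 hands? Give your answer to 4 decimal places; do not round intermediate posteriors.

0.3243

After 'raise': P(aggressive) = 0.9·0.5000 / (0.9·0.5000 + 0.75·0.5000) ≈ 0.5455
After 'fold-or-call': P(aggressive) = 0.1·0.5455 / (0.1·0.5455 + 0.25·0.4545) ≈ 0.3243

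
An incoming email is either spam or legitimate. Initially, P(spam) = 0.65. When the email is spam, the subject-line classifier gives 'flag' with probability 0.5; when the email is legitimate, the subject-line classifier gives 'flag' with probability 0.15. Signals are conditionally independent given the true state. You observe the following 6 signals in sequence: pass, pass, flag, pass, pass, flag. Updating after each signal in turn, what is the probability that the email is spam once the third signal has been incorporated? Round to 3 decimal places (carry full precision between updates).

0.682

Apply Bayes' rule sequentially, carrying P(spam) forward.
After 'pass': P(spam) = 0.5·0.6500 / (0.5·0.6500 + 0.85·0.3500) ≈ 0.5221
After 'pass': P(spam) = 0.5·0.5221 / (0.5·0.5221 + 0.85·0.4779) ≈ 0.3912
After 'flag': P(spam) = 0.5·0.3912 / (0.5·0.3912 + 0.15·0.6088) ≈ 0.6817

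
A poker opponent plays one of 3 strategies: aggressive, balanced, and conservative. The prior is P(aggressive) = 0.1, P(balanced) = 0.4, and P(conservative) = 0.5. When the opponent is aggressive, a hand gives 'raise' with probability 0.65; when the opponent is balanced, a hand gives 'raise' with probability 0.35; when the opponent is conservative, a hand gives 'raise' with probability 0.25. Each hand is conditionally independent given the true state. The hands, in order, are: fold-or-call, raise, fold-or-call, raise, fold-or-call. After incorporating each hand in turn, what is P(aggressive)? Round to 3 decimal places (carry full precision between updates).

After 'fold-or-call': normaliser = 0.35·0.1000 + 0.65·0.4000 + 0.75·0.5000; P(aggressive) ≈ 0.0522, P(balanced) ≈ 0.3881, P(conservative) ≈ 0.5597
After 'raise': normaliser = 0.65·0.0522 + 0.35·0.3881 + 0.25·0.5597; P(aggressive) ≈ 0.1096, P(balanced) ≈ 0.4386, P(conservative) ≈ 0.4518
After 'fold-or-call': normaliser = 0.35·0.1096 + 0.65·0.4386 + 0.75·0.4518; P(aggressive) ≈ 0.0579, P(balanced) ≈ 0.4304, P(conservative) ≈ 0.5116
After 'raise': normaliser = 0.65·0.0579 + 0.35·0.4304 + 0.25·0.5116; P(aggressive) ≈ 0.1191, P(balanced) ≈ 0.4764, P(conservative) ≈ 0.4045
After 'fold-or-call': normaliser = 0.35·0.1191 + 0.65·0.4764 + 0.75·0.4045; P(aggressive) ≈ 0.0637, P(balanced) ≈ 0.4730, P(conservative) ≈ 0.4634

0.064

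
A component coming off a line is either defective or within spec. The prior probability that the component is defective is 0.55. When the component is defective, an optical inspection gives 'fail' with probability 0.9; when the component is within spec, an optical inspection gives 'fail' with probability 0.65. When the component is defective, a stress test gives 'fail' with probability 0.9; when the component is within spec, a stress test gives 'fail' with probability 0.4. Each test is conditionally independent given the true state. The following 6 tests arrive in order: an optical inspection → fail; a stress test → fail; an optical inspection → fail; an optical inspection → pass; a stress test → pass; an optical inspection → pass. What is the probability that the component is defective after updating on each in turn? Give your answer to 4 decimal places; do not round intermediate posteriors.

0.0669

After an optical inspection='fail': P(defective) = 0.9·0.5500 / (0.9·0.5500 + 0.65·0.4500) ≈ 0.6286
After a stress test='fail': P(defective) = 0.9·0.6286 / (0.9·0.6286 + 0.4·0.3714) ≈ 0.7920
After an optical inspection='fail': P(defective) = 0.9·0.7920 / (0.9·0.7920 + 0.65·0.2080) ≈ 0.8406
After an optical inspection='pass': P(defective) = 0.1·0.8406 / (0.1·0.8406 + 0.35·0.1594) ≈ 0.6010
After a stress test='pass': P(defective) = 0.1·0.6010 / (0.1·0.6010 + 0.6·0.3990) ≈ 0.2007
After an optical inspection='pass': P(defective) = 0.1·0.2007 / (0.1·0.2007 + 0.35·0.7993) ≈ 0.0669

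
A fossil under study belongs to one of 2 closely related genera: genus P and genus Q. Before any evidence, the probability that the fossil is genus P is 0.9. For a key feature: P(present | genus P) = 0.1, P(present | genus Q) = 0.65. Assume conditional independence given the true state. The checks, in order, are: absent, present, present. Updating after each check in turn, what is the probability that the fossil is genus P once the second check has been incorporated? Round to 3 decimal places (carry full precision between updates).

Each posterior becomes the prior for the next update.
After 'absent': P(genus P) = 0.9·0.9000 / (0.9·0.9000 + 0.35·0.1000) ≈ 0.9586
After 'present': P(genus P) = 0.1·0.9586 / (0.1·0.9586 + 0.65·0.0414) ≈ 0.7807

0.781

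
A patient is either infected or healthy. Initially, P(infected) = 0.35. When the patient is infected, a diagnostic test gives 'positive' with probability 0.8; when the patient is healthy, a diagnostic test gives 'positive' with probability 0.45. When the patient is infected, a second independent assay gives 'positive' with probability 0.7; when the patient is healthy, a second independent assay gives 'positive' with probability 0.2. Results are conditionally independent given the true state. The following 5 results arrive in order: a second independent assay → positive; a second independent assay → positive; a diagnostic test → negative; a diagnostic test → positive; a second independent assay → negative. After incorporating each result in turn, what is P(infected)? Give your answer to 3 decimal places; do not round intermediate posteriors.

After a second independent assay='positive': P(infected) = 0.7·0.3500 / (0.7·0.3500 + 0.2·0.6500) ≈ 0.6533
After a second independent assay='positive': P(infected) = 0.7·0.6533 / (0.7·0.6533 + 0.2·0.3467) ≈ 0.8684
After a diagnostic test='negative': P(infected) = 0.2·0.8684 / (0.2·0.8684 + 0.55·0.1316) ≈ 0.7058
After a diagnostic test='positive': P(infected) = 0.8·0.7058 / (0.8·0.7058 + 0.45·0.2942) ≈ 0.8100
After a second independent assay='negative': P(infected) = 0.3·0.8100 / (0.3·0.8100 + 0.8·0.1900) ≈ 0.6152

0.615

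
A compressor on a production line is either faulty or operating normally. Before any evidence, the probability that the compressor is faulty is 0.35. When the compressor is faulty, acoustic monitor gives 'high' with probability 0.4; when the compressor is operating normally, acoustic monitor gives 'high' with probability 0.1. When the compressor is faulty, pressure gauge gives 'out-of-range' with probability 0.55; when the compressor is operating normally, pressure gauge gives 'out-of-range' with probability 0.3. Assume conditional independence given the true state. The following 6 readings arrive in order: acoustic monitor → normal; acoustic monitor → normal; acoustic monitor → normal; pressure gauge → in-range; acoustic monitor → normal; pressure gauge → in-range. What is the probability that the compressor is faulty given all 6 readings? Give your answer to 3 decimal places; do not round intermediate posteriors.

Each posterior becomes the prior for the next update.
After acoustic monitor='normal': P(faulty) = 0.6·0.3500 / (0.6·0.3500 + 0.9·0.6500) ≈ 0.2642
After acoustic monitor='normal': P(faulty) = 0.6·0.2642 / (0.6·0.2642 + 0.9·0.7358) ≈ 0.1931
After acoustic monitor='normal': P(faulty) = 0.6·0.1931 / (0.6·0.1931 + 0.9·0.8069) ≈ 0.1376
After pressure gauge='in-range': P(faulty) = 0.45·0.1376 / (0.45·0.1376 + 0.7·0.8624) ≈ 0.0930
After acoustic monitor='normal': P(faulty) = 0.6·0.0930 / (0.6·0.0930 + 0.9·0.9070) ≈ 0.0640
After pressure gauge='in-range': P(faulty) = 0.45·0.0640 / (0.45·0.0640 + 0.7·0.9360) ≈ 0.0421

0.042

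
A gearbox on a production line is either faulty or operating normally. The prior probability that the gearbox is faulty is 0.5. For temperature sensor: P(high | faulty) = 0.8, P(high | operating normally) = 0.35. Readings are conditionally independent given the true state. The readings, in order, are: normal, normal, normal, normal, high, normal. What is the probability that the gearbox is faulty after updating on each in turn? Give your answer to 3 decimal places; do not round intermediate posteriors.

0.006

After 'normal': P(faulty) = 0.2·0.5000 / (0.2·0.5000 + 0.65·0.5000) ≈ 0.2353
After 'normal': P(faulty) = 0.2·0.2353 / (0.2·0.2353 + 0.65·0.7647) ≈ 0.0865
After 'normal': P(faulty) = 0.2·0.0865 / (0.2·0.0865 + 0.65·0.9135) ≈ 0.0283
After 'normal': P(faulty) = 0.2·0.0283 / (0.2·0.0283 + 0.65·0.9717) ≈ 0.0089
After 'high': P(faulty) = 0.8·0.0089 / (0.8·0.0089 + 0.35·0.9911) ≈ 0.0201
After 'normal': P(faulty) = 0.2·0.0201 / (0.2·0.0201 + 0.65·0.9799) ≈ 0.0063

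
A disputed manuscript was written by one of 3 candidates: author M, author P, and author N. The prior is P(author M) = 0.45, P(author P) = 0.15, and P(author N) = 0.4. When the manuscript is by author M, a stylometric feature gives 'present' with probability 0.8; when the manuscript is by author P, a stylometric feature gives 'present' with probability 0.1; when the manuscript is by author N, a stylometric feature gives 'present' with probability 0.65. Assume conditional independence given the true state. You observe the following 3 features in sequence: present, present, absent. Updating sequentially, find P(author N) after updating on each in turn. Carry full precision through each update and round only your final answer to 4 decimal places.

After 'present': normaliser = 0.8·0.4500 + 0.1·0.1500 + 0.65·0.4000; P(author M) ≈ 0.5669, P(author P) ≈ 0.0236, P(author N) ≈ 0.4094
After 'present': normaliser = 0.8·0.5669 + 0.1·0.0236 + 0.65·0.4094; P(author M) ≈ 0.6281, P(author P) ≈ 0.0033, P(author N) ≈ 0.3686
After 'absent': normaliser = 0.2·0.6281 + 0.9·0.0033 + 0.35·0.3686; P(author M) ≈ 0.4877, P(author P) ≈ 0.0114, P(author N) ≈ 0.5008

0.5008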